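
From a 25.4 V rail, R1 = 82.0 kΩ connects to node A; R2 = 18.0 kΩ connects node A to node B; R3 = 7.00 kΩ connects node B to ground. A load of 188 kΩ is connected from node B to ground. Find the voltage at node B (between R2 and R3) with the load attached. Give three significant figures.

V ≈ 1.61 V

At node B, R3 is in parallel with the load: R3‖R_L = 6.749 kΩ.
Below node A the resistance is R2 + (R3‖R_L) = 24.75 kΩ, so V_A = 25.4 × 24.75/106.7 = 5.889 V.
Then V_B = V_A × (R3‖R_L)/(R2 + R3‖R_L) = 5.889 × 6.749/24.75 = 1.61 V.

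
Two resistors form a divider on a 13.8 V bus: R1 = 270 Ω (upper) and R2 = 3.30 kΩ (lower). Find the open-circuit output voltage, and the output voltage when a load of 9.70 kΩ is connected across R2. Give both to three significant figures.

Open-circuit: V = 13.8 × 3300/(270 + 3300) = 12.8 V.
With the load, R2 becomes R2‖R_L = 2462 Ω, so V = 13.8 × 2462/2732 = 12.4 V.

Unloaded: 12.8 V; loaded: 12.4 V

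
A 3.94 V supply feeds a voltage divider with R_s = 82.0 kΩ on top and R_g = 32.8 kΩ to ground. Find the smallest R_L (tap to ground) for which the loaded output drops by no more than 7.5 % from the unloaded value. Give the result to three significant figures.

Output resistance R_th = R_s‖R_g = (82.0 × 32.8)/114.8 = 23.43 kΩ.
The fractional drop is R_th/(R_th + R_L); requiring this ≤ 0.0750 gives R_L ≥ R_th(1/0.0750 − 1) = 23.43 × 12.33 = 289 kΩ.

R_L(min) ≈ 289 kΩ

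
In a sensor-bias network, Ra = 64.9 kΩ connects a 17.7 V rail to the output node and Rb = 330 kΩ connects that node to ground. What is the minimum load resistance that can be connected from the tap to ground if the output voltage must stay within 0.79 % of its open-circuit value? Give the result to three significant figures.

Output resistance R_th = Ra‖Rb = (64.9 × 330)/394.9 = 54.23 kΩ.
The fractional drop is R_th/(R_th + R_L); requiring this ≤ 0.00790 gives R_L ≥ R_th(1/0.00790 − 1) = 54.23 × 125.6 = 6.81 MΩ.

R_L(min) ≈ 6.81 MΩ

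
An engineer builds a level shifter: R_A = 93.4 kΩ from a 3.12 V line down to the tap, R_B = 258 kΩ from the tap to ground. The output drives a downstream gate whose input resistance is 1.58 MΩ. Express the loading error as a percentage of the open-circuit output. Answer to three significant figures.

4.16 %

The divider's output (Thévenin) resistance is R_A‖R_B = 68.57 kΩ.
Fractional drop under load = R_th/(R_th + R_L) = 68.57 / (68.57 + 1580) = 0.04160.
So the output falls by 4.16 %.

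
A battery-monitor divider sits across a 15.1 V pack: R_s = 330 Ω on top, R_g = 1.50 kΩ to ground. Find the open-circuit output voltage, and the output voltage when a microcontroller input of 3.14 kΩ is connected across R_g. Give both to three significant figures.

Unloaded: 12.4 V; loaded: 11.4 V

Open-circuit: V = 15.1 × 1500/(330 + 1500) = 12.4 V.
With the load, R_g becomes R_g‖R_L = 1015 Ω, so V = 15.1 × 1015/1345 = 11.4 V.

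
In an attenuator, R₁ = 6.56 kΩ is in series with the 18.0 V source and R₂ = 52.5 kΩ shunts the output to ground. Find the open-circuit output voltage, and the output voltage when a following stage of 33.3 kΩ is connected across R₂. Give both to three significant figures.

Open-circuit: V = 18.0 × 52.5/(6.56 + 52.5) = 16.0 V.
With the load, R₂ becomes R₂‖R_L = 20.38 kΩ, so V = 18.0 × 20.38/26.94 = 13.6 V.

Unloaded: 16.0 V; loaded: 13.6 V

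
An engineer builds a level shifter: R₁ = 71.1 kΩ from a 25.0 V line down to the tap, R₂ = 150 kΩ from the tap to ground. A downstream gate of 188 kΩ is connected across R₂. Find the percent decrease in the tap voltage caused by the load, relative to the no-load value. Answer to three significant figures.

20.4 %

Unloaded V = 25.0 × 150/221.1 = 16.96 V.
Loaded: R₂‖R_L = 83.43 kΩ, giving V = 25.0 × 83.43/154.5 = 13.50 V.
Drop = (16.96 − 13.50) / 16.96 = 20.4 %.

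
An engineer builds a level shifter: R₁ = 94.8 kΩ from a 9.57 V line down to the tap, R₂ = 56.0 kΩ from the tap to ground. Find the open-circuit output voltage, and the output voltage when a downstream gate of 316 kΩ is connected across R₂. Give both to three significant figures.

Open-circuit: V = 9.57 × 56.0/(94.8 + 56.0) = 3.55 V.
With the load, R₂ becomes R₂‖R_L = 47.57 kΩ, so V = 9.57 × 47.57/142.4 = 3.20 V.

Unloaded: 3.55 V; loaded: 3.20 V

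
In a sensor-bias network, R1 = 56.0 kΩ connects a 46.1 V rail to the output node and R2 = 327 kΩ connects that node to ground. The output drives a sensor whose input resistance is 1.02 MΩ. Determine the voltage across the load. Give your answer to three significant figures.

V_out ≈ 37.6 V

The load sits in parallel with R2: R2‖R_L = (327 × 1020) / (327 + 1020) = 247.6 kΩ.
V_out = 46.1 × 247.6 / (56.0 + 247.6) = 46.1 × 247.6/303.6 = 37.6 V.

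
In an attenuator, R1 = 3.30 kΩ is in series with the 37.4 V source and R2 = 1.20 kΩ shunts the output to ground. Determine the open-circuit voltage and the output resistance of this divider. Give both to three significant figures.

V_th = 9.97 V, R_th = 880 Ω

V_th is the open-circuit tap voltage: 37.4 × 1.20/(3.30 + 1.20) = 9.97 V.
With the supply zeroed, R1 and R2 appear in parallel from the tap: R_th = R1‖R2 = (3.30 × 1.20)/4.500 = 880 Ω.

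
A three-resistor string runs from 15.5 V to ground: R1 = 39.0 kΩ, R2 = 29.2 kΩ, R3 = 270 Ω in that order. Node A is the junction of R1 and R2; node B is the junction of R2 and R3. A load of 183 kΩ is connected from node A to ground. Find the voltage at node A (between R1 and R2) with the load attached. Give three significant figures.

V ≈ 6.11 V

Below node A the series string R2+R3 = 29470 Ω sits in parallel with the 183000 Ω load: 25380 Ω.
V_A = 15.5 × 25380/(39000 + 25380) = 6.11 V.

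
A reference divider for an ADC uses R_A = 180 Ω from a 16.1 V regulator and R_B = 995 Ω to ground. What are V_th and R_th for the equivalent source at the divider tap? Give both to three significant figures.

V_th is the open-circuit tap voltage: 16.1 × 995/(180 + 995) = 13.6 V.
With the supply zeroed, R_A and R_B appear in parallel from the tap: R_th = R_A‖R_B = (180 × 995)/1175 = 152 Ω.

V_th = 13.6 V, R_th = 152 Ω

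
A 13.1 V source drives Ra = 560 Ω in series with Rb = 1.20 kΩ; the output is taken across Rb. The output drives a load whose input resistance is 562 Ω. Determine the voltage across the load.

The load sits in parallel with Rb: Rb‖R_L = (1200 × 562) / (1200 + 562) = 382.7 Ω.
V_out = 13.1 × 382.7 / (560 + 382.7) = 13.1 × 382.7/942.7 = 5.32 V.
(Unloaded it would have been 8.93 V.)

V_out ≈ 5.32 V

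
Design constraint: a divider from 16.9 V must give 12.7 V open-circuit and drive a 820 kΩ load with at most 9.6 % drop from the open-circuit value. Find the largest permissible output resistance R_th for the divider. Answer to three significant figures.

R_th ≤ 87.1 kΩ

Loading drop = R_th/(R_th + R_L) ≤ 0.0960, so R_th ≤ R_L · ε/(1−ε) = 820 kΩ × 0.0960/0.9040 = 87.1 kΩ.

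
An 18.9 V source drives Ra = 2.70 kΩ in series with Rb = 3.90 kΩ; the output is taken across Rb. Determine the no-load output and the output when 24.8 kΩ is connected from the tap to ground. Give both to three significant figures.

Unloaded: 11.2 V; loaded: 10.5 V

Open-circuit: V = 18.9 × 3.90/(2.70 + 3.90) = 11.2 V.
With the load, Rb becomes Rb‖R_L = 3.370 kΩ, so V = 18.9 × 3.370/6.070 = 10.5 V.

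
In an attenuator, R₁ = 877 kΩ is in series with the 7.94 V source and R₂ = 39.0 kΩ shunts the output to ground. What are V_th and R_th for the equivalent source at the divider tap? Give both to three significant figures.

V_th = 0.338 V, R_th = 37.3 kΩ

V_th is the open-circuit tap voltage: 7.94 × 39.0/(877 + 39.0) = 0.338 V.
With the supply zeroed, R₁ and R₂ appear in parallel from the tap: R_th = R₁‖R₂ = (877 × 39.0)/916.0 = 37.3 kΩ.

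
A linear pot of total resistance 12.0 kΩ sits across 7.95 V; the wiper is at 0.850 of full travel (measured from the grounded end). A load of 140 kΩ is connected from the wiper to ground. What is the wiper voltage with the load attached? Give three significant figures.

The wiper splits the pot into (1−α)R = 1.800 kΩ above and αR = 10.20 kΩ below.
Lower section ‖ load = 9.507 kΩ.
V_wiper = 7.95 × 9.507/(1.800 + 9.507) = 6.68 V.

V ≈ 6.68 V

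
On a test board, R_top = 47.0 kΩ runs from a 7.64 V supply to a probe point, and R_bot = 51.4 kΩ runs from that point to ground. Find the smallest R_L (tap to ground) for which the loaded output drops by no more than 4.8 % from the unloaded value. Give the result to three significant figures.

R_L(min) ≈ 487 kΩ

Output resistance R_th = R_top‖R_bot = (47.0 × 51.4)/98.40 = 24.55 kΩ.
The fractional drop is R_th/(R_th + R_L); requiring this ≤ 0.0480 gives R_L ≥ R_th(1/0.0480 − 1) = 24.55 × 19.83 = 487 kΩ.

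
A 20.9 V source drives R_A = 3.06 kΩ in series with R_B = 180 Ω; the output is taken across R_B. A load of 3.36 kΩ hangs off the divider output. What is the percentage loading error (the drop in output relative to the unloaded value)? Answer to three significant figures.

4.82 %

The divider's output (Thévenin) resistance is R_A‖R_B = 170.0 Ω.
Fractional drop under load = R_th/(R_th + R_L) = 170.0 / (170.0 + 3360) = 0.04816.
So the output falls by 4.82 %.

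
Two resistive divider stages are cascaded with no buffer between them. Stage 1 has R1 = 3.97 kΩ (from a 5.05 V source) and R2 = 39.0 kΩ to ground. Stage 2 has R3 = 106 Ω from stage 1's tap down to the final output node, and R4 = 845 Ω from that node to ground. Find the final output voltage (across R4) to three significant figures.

V_out ≈ 0.850 V

Stage 2 presents R3+R4 = 951.0 Ω as a load on stage 1's tap.
Stage 1's lower leg becomes R2‖(R3+R4) = 928.4 Ω, so V_mid = 5.05 × 928.4/4898 = 0.9571 V.
Stage 2 is itself unloaded: V_out = V_mid × R4/(R3+R4) = 0.9571 × 845/951.0 = 0.850 V.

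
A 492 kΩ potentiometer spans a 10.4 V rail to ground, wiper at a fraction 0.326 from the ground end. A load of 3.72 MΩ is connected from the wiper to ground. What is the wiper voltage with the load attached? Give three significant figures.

The wiper splits the pot into (1−α)R = 331.6 kΩ above and αR = 160.4 kΩ below.
Lower section ‖ load = 153.8 kΩ.
V_wiper = 10.4 × 153.8/(331.6 + 153.8) = 3.29 V.

V ≈ 3.29 V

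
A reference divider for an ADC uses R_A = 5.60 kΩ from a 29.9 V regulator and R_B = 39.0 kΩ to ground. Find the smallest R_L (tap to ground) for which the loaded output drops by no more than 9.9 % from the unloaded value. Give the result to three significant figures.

Output resistance R_th = R_A‖R_B = (5.60 × 39.0)/44.60 = 4.897 kΩ.
The fractional drop is R_th/(R_th + R_L); requiring this ≤ 0.0990 gives R_L ≥ R_th(1/0.0990 − 1) = 4.897 × 9.101 = 44.6 kΩ.

R_L(min) ≈ 44.6 kΩ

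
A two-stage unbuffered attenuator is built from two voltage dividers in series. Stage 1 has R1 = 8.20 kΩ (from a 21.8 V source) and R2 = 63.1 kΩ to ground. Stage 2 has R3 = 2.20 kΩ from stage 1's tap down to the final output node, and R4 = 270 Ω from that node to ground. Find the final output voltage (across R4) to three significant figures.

V_out ≈ 0.536 V

Stage 2 presents R3+R4 = 2470 Ω as a load on stage 1's tap.
Stage 1's lower leg becomes R2‖(R3+R4) = 2377 Ω, so V_mid = 21.8 × 2377/10580 = 4.899 V.
Stage 2 is itself unloaded: V_out = V_mid × R4/(R3+R4) = 4.899 × 270/2470 = 0.536 V.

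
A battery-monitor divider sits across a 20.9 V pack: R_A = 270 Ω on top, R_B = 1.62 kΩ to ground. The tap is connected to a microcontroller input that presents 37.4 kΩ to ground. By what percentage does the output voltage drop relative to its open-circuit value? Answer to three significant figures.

0.615 %

The divider's output (Thévenin) resistance is R_A‖R_B = 231.4 Ω.
Fractional drop under load = R_th/(R_th + R_L) = 231.4 / (231.4 + 37400) = 0.006150.
So the output falls by 0.615 %.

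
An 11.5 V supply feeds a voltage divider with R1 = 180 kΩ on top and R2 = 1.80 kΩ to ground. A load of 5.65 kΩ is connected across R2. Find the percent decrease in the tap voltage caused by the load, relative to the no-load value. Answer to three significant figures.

24.0 %

The divider's output (Thévenin) resistance is R1‖R2 = 1.782 kΩ.
Fractional drop under load = R_th/(R_th + R_L) = 1.782 / (1.782 + 5.65) = 0.2398.
So the output falls by 24.0 %.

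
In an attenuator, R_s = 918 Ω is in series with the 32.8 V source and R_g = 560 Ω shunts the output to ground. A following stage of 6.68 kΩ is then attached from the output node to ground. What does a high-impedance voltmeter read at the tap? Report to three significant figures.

V_out ≈ 11.8 V

The load sits in parallel with R_g: R_g‖R_L = (560 × 6680) / (560 + 6680) = 516.7 Ω.
V_out = 32.8 × 516.7 / (918 + 516.7) = 32.8 × 516.7/1435 = 11.8 V.
(Unloaded it would have been 12.4 V.)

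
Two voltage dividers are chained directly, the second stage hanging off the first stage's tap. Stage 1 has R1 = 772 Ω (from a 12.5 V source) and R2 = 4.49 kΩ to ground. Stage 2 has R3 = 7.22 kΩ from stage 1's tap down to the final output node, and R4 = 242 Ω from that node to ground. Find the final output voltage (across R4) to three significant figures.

Stage 2 presents R3+R4 = 7462 Ω as a load on stage 1's tap.
Stage 1's lower leg becomes R2‖(R3+R4) = 2803 Ω, so V_mid = 12.5 × 2803/3575 = 9.801 V.
Stage 2 is itself unloaded: V_out = V_mid × R4/(R3+R4) = 9.801 × 242/7462 = 0.318 V.

V_out ≈ 0.318 V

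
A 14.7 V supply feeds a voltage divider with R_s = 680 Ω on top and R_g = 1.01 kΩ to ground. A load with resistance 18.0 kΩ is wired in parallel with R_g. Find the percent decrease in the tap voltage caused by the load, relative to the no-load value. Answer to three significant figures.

2.21 %

The divider's output (Thévenin) resistance is R_s‖R_g = 406.4 Ω.
Fractional drop under load = R_th/(R_th + R_L) = 406.4 / (406.4 + 18000) = 0.02208.
So the output falls by 2.21 %.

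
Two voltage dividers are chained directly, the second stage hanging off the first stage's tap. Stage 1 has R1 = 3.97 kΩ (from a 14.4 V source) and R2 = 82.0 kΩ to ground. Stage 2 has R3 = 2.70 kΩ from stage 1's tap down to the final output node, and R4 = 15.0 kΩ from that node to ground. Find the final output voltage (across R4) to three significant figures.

V_out ≈ 9.59 V

Stage 2 presents R3+R4 = 17.70 kΩ as a load on stage 1's tap.
Stage 1's lower leg becomes R2‖(R3+R4) = 14.56 kΩ, so V_mid = 14.4 × 14.56/18.53 = 11.31 V.
Stage 2 is itself unloaded: V_out = V_mid × R4/(R3+R4) = 11.31 × 15.0/17.70 = 9.59 V.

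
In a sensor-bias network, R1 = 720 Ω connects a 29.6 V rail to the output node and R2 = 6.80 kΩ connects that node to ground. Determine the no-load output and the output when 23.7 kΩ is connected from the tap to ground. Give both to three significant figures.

Unloaded: 26.8 V; loaded: 26.1 V

Open-circuit: V = 29.6 × 6800/(720 + 6800) = 26.8 V.
With the load, R2 becomes R2‖R_L = 5284 Ω, so V = 29.6 × 5284/6004 = 26.1 V.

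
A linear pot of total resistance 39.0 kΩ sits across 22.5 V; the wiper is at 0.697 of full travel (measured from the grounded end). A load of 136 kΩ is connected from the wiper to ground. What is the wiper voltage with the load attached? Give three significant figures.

V ≈ 14.8 V

The wiper splits the pot into (1−α)R = 11.82 kΩ above and αR = 27.18 kΩ below.
Lower section ‖ load = 22.65 kΩ.
V_wiper = 22.5 × 22.65/(11.82 + 22.65) = 14.8 V.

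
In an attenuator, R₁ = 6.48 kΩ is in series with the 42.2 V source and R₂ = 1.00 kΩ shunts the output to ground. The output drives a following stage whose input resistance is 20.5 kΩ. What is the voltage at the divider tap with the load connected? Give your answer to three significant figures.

The load sits in parallel with R₂: R₂‖R_L = (1.00 × 20.5) / (1.00 + 20.5) = 0.9535 kΩ.
V_out = 42.2 × 0.9535 / (6.48 + 0.9535) = 42.2 × 0.9535/7.433 = 5.41 V.

V_out ≈ 5.41 V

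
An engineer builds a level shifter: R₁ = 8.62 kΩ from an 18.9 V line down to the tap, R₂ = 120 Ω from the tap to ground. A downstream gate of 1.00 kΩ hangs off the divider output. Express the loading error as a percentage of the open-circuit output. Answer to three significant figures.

10.6 %

The divider's output (Thévenin) resistance is R₁‖R₂ = 118.4 Ω.
Fractional drop under load = R_th/(R_th + R_L) = 118.4 / (118.4 + 1000) = 0.1058.
So the output falls by 10.6 %.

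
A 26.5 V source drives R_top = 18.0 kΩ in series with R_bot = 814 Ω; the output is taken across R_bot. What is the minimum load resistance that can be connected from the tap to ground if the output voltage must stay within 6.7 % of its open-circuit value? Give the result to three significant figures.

R_L(min) ≈ 10.8 kΩ

Output resistance R_th = R_top‖R_bot = (18000 × 814)/18810 = 778.8 Ω.
The fractional drop is R_th/(R_th + R_L); requiring this ≤ 0.0670 gives R_L ≥ R_th(1/0.0670 − 1) = 778.8 × 13.93 = 10.8 kΩ.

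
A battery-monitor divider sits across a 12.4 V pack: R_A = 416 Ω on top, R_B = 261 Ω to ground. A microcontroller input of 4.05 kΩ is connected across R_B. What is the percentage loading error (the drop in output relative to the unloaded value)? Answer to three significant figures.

3.81 %

The divider's output (Thévenin) resistance is R_A‖R_B = 160.4 Ω.
Fractional drop under load = R_th/(R_th + R_L) = 160.4 / (160.4 + 4050) = 0.03809.
So the output falls by 3.81 %.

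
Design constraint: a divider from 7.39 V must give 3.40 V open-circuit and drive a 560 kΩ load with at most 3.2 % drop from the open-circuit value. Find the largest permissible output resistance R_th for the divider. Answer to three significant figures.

Loading drop = R_th/(R_th + R_L) ≤ 0.0320, so R_th ≤ R_L · ε/(1−ε) = 560 kΩ × 0.0320/0.9680 = 18.5 kΩ.
(Any R1, R2 with R2/(R1+R2) = 0.460 and R1‖R2 ≤ 18.5 kΩ will meet the spec.)

R_th ≤ 18.5 kΩ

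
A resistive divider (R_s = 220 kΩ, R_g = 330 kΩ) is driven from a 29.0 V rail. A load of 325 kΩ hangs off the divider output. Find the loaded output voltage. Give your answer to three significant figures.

V_out ≈ 12.4 V

The load sits in parallel with R_g: R_g‖R_L = (330 × 325) / (330 + 325) = 163.7 kΩ.
V_out = 29.0 × 163.7 / (220 + 163.7) = 29.0 × 163.7/383.7 = 12.4 V.
(Unloaded it would have been 17.4 V.)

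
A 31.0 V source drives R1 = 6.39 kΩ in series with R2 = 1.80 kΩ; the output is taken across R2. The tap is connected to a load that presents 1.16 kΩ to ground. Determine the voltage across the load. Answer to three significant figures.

V_out ≈ 3.08 V

The load sits in parallel with R2: R2‖R_L = (1.80 × 1.16) / (1.80 + 1.16) = 0.7054 kΩ.
V_out = 31.0 × 0.7054 / (6.39 + 0.7054) = 31.0 × 0.7054/7.095 = 3.08 V.
(Unloaded it would have been 6.81 V.)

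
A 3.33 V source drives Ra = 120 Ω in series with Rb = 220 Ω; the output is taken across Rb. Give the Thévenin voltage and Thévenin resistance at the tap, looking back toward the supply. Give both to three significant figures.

V_th is the open-circuit tap voltage: 3.33 × 220/(120 + 220) = 2.15 V.
With the supply zeroed, Ra and Rb appear in parallel from the tap: R_th = Ra‖Rb = (120 × 220)/340.0 = 77.6 Ω.

V_th = 2.15 V, R_th = 77.6 Ω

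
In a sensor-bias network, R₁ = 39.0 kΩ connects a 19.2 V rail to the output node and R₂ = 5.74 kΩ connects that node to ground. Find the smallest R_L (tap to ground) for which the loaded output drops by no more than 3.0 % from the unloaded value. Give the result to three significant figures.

R_L(min) ≈ 162 kΩ

Output resistance R_th = R₁‖R₂ = (39.0 × 5.74)/44.74 = 5.004 kΩ.
The fractional drop is R_th/(R_th + R_L); requiring this ≤ 0.0300 gives R_L ≥ R_th(1/0.0300 − 1) = 5.004 × 32.33 = 162 kΩ.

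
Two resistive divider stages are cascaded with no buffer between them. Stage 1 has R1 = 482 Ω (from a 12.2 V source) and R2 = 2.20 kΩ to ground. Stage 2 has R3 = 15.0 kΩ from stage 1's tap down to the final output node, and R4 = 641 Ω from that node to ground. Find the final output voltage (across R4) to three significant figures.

V_out ≈ 0.400 V

Stage 2 presents R3+R4 = 15640 Ω as a load on stage 1's tap.
Stage 1's lower leg becomes R2‖(R3+R4) = 1929 Ω, so V_mid = 12.2 × 1929/2411 = 9.761 V.
Stage 2 is itself unloaded: V_out = V_mid × R4/(R3+R4) = 9.761 × 641/15640 = 0.400 V.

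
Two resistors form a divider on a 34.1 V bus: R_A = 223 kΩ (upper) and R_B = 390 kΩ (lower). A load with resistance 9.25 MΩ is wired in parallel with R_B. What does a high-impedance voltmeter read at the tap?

V_out ≈ 21.4 V

The load sits in parallel with R_B: R_B‖R_L = (390 × 9250) / (390 + 9250) = 374.2 kΩ.
V_out = 34.1 × 374.2 / (223 + 374.2) = 34.1 × 374.2/597.2 = 21.4 V.
(Unloaded it would have been 21.7 V.)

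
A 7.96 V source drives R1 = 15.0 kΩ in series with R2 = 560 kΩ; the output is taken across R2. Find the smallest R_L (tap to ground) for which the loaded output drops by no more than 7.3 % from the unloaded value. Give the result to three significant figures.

R_L(min) ≈ 186 kΩ

Output resistance R_th = R1‖R2 = (15.0 × 560)/575.0 = 14.61 kΩ.
The fractional drop is R_th/(R_th + R_L); requiring this ≤ 0.0730 gives R_L ≥ R_th(1/0.0730 − 1) = 14.61 × 12.70 = 186 kΩ.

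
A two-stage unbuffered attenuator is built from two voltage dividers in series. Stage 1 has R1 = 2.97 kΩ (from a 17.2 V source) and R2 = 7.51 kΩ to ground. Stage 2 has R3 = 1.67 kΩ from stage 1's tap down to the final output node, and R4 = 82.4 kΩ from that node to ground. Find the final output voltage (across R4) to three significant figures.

Stage 2 presents R3+R4 = 84.07 kΩ as a load on stage 1's tap.
Stage 1's lower leg becomes R2‖(R3+R4) = 6.894 kΩ, so V_mid = 17.2 × 6.894/9.864 = 12.02 V.
Stage 2 is itself unloaded: V_out = V_mid × R4/(R3+R4) = 12.02 × 82.4/84.07 = 11.8 V.

V_out ≈ 11.8 V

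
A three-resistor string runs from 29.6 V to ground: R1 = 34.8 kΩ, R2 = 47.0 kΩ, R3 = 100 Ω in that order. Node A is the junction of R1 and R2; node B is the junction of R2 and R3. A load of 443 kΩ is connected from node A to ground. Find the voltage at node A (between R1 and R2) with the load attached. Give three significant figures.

V ≈ 16.3 V

Below node A the series string R2+R3 = 47100 Ω sits in parallel with the 443000 Ω load: 42570 Ω.
V_A = 29.6 × 42570/(34800 + 42570) = 16.3 V.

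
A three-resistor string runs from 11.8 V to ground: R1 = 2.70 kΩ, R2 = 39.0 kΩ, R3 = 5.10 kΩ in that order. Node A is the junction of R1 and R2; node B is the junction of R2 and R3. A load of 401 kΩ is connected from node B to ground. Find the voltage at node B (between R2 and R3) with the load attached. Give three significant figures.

At node B, R3 is in parallel with the load: R3‖R_L = 5.036 kΩ.
Below node A the resistance is R2 + (R3‖R_L) = 44.04 kΩ, so V_A = 11.8 × 44.04/46.74 = 11.12 V.
Then V_B = V_A × (R3‖R_L)/(R2 + R3‖R_L) = 11.12 × 5.036/44.04 = 1.27 V.

V ≈ 1.27 V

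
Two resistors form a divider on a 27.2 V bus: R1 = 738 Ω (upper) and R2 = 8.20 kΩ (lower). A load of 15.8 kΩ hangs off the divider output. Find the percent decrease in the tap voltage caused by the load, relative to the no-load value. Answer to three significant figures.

4.11 %

The divider's output (Thévenin) resistance is R1‖R2 = 677.1 Ω.
Fractional drop under load = R_th/(R_th + R_L) = 677.1 / (677.1 + 15800) = 0.04109.
So the output falls by 4.11 %.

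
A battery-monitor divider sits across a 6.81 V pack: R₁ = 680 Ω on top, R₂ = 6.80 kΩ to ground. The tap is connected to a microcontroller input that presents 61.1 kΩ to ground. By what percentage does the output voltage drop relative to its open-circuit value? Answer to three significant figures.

The divider's output (Thévenin) resistance is R₁‖R₂ = 618.2 Ω.
Fractional drop under load = R_th/(R_th + R_L) = 618.2 / (618.2 + 61100) = 0.01002.
So the output falls by 1.00 %.

1.00 %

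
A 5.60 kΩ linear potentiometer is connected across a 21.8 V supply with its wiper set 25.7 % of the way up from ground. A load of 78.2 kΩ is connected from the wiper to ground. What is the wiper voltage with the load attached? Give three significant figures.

V ≈ 5.53 V

The wiper splits the pot into (1−α)R = 4.161 kΩ above and αR = 1.439 kΩ below.
Lower section ‖ load = 1.413 kΩ.
V_wiper = 21.8 × 1.413/(4.161 + 1.413) = 5.53 V.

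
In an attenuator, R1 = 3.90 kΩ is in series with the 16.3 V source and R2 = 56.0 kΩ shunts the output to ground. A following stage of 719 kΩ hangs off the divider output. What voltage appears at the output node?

V_out ≈ 15.2 V

The load sits in parallel with R2: R2‖R_L = (56.0 × 719) / (56.0 + 719) = 51.95 kΩ.
V_out = 16.3 × 51.95 / (3.90 + 51.95) = 16.3 × 51.95/55.85 = 15.2 V.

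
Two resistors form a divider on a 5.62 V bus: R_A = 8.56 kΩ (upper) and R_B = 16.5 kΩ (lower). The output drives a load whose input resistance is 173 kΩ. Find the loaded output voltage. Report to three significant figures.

The load sits in parallel with R_B: R_B‖R_L = (16.5 × 173) / (16.5 + 173) = 15.06 kΩ.
V_out = 5.62 × 15.06 / (8.56 + 15.06) = 5.62 × 15.06/23.62 = 3.58 V.
(Unloaded it would have been 3.70 V.)

V_out ≈ 3.58 V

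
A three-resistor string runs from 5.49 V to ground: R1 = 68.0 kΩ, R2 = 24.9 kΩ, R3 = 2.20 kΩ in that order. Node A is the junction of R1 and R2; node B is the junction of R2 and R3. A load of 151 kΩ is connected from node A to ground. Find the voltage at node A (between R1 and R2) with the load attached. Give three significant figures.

Below node A the series string R2+R3 = 27.10 kΩ sits in parallel with the 151 kΩ load: 22.98 kΩ.
V_A = 5.49 × 22.98/(68.0 + 22.98) = 1.39 V.

V ≈ 1.39 V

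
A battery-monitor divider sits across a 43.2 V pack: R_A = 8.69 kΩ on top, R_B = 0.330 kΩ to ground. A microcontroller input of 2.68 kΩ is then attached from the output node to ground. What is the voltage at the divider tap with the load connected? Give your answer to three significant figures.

V_out ≈ 1.41 V

The load sits in parallel with R_B: R_B‖R_L = (330 × 2680) / (330 + 2680) = 293.8 Ω.
V_out = 43.2 × 293.8 / (8690 + 293.8) = 43.2 × 293.8/8984 = 1.41 V.
(Unloaded it would have been 1.58 V.)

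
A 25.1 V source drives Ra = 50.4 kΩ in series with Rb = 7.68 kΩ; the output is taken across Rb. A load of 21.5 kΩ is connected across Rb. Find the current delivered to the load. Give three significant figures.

Rb‖R_L = 5.659 kΩ; V_out = 25.1 × 5.659/56.06 = 2.534 V.
I_L = V_out / R_L = 2.534 / 21.5 kΩ = 0.118 mA.

I_L ≈ 0.118 mA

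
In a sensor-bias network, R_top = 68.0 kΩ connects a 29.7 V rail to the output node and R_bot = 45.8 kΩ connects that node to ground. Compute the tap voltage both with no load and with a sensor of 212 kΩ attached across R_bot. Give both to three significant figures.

Unloaded: 12.0 V; loaded: 10.6 V

Open-circuit: V = 29.7 × 45.8/(68.0 + 45.8) = 12.0 V.
With the load, R_bot becomes R_bot‖R_L = 37.66 kΩ, so V = 29.7 × 37.66/105.7 = 10.6 V.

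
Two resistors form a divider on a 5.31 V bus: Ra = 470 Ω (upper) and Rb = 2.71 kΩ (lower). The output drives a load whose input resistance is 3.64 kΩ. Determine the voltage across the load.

V_out ≈ 4.08 V

The load sits in parallel with Rb: Rb‖R_L = (2710 × 3640) / (2710 + 3640) = 1553 Ω.
V_out = 5.31 × 1553 / (470 + 1553) = 5.31 × 1553/2023 = 4.08 V.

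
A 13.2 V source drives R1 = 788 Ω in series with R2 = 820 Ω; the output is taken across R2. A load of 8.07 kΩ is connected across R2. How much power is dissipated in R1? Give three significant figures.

P ≈ 58.5 mW

Total resistance from the source is R1 + (R2‖R_L) = 1532 Ω, so I = 13.2/1532 Ω = 8.614 mA.
P = I²·R1 = (8.614 mA)² × 788 Ω = 58.5 mW.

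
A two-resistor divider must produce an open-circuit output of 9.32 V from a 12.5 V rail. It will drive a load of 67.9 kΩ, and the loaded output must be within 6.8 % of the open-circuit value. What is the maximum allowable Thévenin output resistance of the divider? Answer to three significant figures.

Loading drop = R_th/(R_th + R_L) ≤ 0.0680, so R_th ≤ R_L · ε/(1−ε) = 67.9 kΩ × 0.0680/0.9320 = 4.95 kΩ.
(Any R1, R2 with R2/(R1+R2) = 0.746 and R1‖R2 ≤ 4.95 kΩ will meet the spec.)

R_th ≤ 4.95 kΩ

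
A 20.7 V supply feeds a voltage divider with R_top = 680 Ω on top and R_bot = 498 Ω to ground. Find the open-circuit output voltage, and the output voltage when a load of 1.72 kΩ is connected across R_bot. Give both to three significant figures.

Unloaded: 8.75 V; loaded: 7.50 V

Open-circuit: V = 20.7 × 498/(680 + 498) = 8.75 V.
With the load, R_bot becomes R_bot‖R_L = 386.2 Ω, so V = 20.7 × 386.2/1066 = 7.50 V.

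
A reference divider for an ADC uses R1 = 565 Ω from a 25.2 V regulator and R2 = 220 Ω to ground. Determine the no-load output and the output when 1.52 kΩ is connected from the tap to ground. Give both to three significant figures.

Open-circuit: V = 25.2 × 220/(565 + 220) = 7.06 V.
With the load, R2 becomes R2‖R_L = 192.2 Ω, so V = 25.2 × 192.2/757.2 = 6.40 V.

Unloaded: 7.06 V; loaded: 6.40 V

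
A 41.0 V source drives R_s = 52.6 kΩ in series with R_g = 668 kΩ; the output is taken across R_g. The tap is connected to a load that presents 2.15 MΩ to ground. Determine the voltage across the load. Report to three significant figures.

The load sits in parallel with R_g: R_g‖R_L = (668 × 2150) / (668 + 2150) = 509.7 kΩ.
V_out = 41.0 × 509.7 / (52.6 + 509.7) = 41.0 × 509.7/562.3 = 37.2 V.

V_out ≈ 37.2 V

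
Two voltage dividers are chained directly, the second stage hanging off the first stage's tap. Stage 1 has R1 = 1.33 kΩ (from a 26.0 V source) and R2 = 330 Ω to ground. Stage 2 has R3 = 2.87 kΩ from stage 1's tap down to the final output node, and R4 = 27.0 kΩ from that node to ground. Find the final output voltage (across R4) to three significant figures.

V_out ≈ 4.63 V

Stage 2 presents R3+R4 = 29870 Ω as a load on stage 1's tap.
Stage 1's lower leg becomes R2‖(R3+R4) = 326.4 Ω, so V_mid = 26.0 × 326.4/1656 = 5.123 V.
Stage 2 is itself unloaded: V_out = V_mid × R4/(R3+R4) = 5.123 × 27000/29870 = 4.63 V.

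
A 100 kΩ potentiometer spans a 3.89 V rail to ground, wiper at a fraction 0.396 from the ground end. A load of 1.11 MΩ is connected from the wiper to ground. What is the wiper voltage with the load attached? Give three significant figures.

The wiper splits the pot into (1−α)R = 60.40 kΩ above and αR = 39.60 kΩ below.
Lower section ‖ load = 38.24 kΩ.
V_wiper = 3.89 × 38.24/(60.40 + 38.24) = 1.51 V.

V ≈ 1.51 V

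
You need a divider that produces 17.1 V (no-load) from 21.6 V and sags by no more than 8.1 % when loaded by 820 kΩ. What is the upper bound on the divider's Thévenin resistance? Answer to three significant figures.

R_th ≤ 72.3 kΩ

Loading drop = R_th/(R_th + R_L) ≤ 0.0810, so R_th ≤ R_L · ε/(1−ε) = 820 kΩ × 0.0810/0.9190 = 72.3 kΩ.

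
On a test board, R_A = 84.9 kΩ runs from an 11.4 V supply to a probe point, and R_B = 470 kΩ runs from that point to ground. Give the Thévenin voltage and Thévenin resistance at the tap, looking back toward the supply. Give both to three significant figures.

V_th = 9.66 V, R_th = 71.9 kΩ

V_th is the open-circuit tap voltage: 11.4 × 470/(84.9 + 470) = 9.66 V.
With the supply zeroed, R_A and R_B appear in parallel from the tap: R_th = R_A‖R_B = (84.9 × 470)/554.9 = 71.9 kΩ.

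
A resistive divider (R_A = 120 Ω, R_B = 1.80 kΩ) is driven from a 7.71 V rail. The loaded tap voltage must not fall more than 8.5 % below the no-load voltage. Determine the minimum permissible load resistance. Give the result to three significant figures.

Output resistance R_th = R_A‖R_B = (120 × 1800)/1920 = 112.5 Ω.
The fractional drop is R_th/(R_th + R_L); requiring this ≤ 0.0850 gives R_L ≥ R_th(1/0.0850 − 1) = 112.5 × 10.76 = 1.21 kΩ.

R_L(min) ≈ 1.21 kΩ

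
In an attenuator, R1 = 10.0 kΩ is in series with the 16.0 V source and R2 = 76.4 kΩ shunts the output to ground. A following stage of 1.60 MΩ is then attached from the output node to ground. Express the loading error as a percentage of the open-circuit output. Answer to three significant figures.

The divider's output (Thévenin) resistance is R1‖R2 = 8.843 kΩ.
Fractional drop under load = R_th/(R_th + R_L) = 8.843 / (8.843 + 1600) = 0.005496.
So the output falls by 0.550 %.

0.550 %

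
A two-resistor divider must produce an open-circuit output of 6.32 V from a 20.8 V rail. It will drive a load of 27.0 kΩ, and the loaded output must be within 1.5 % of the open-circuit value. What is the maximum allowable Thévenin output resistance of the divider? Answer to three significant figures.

R_th ≤ 411 Ω

Loading drop = R_th/(R_th + R_L) ≤ 0.0150, so R_th ≤ R_L · ε/(1−ε) = 27.0 kΩ × 0.0150/0.9850 = 411 Ω.
(Any R1, R2 with R2/(R1+R2) = 0.304 and R1‖R2 ≤ 411 Ω will meet the spec.)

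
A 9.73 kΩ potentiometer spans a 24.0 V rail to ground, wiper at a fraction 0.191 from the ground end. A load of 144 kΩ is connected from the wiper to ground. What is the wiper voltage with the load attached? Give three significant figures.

V ≈ 4.54 V

The wiper splits the pot into (1−α)R = 7.872 kΩ above and αR = 1.858 kΩ below.
Lower section ‖ load = 1.835 kΩ.
V_wiper = 24.0 × 1.835/(7.872 + 1.835) = 4.54 V.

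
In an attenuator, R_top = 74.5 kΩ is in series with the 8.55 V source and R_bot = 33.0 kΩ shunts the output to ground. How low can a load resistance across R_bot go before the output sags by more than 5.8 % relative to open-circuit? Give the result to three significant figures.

Output resistance R_th = R_top‖R_bot = (74.5 × 33.0)/107.5 = 22.87 kΩ.
The fractional drop is R_th/(R_th + R_L); requiring this ≤ 0.0580 gives R_L ≥ R_th(1/0.0580 − 1) = 22.87 × 16.24 = 371 kΩ.

R_L(min) ≈ 371 kΩ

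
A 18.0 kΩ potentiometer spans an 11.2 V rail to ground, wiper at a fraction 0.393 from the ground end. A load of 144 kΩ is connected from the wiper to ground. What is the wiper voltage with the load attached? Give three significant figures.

The wiper splits the pot into (1−α)R = 10.93 kΩ above and αR = 7.074 kΩ below.
Lower section ‖ load = 6.743 kΩ.
V_wiper = 11.2 × 6.743/(10.93 + 6.743) = 4.27 V.

V ≈ 4.27 V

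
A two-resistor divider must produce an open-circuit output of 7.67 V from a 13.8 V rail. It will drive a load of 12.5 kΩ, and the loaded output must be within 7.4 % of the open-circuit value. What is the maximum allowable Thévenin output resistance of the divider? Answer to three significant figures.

Loading drop = R_th/(R_th + R_L) ≤ 0.0740, so R_th ≤ R_L · ε/(1−ε) = 12.5 kΩ × 0.0740/0.9260 = 999 Ω.
(Any R1, R2 with R2/(R1+R2) = 0.556 and R1‖R2 ≤ 999 Ω will meet the spec.)

R_th ≤ 999 Ω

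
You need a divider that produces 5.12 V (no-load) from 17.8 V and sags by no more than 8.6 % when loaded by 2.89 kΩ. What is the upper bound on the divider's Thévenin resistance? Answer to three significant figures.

R_th ≤ 272 Ω

Loading drop = R_th/(R_th + R_L) ≤ 0.0860, so R_th ≤ R_L · ε/(1−ε) = 2.89 kΩ × 0.0860/0.9140 = 272 Ω.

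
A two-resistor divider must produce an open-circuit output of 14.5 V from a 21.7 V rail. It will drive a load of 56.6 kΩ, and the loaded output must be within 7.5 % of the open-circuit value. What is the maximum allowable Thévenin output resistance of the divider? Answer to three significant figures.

Loading drop = R_th/(R_th + R_L) ≤ 0.0750, so R_th ≤ R_L · ε/(1−ε) = 56.6 kΩ × 0.0750/0.9250 = 4.59 kΩ.
(Any R1, R2 with R2/(R1+R2) = 0.668 and R1‖R2 ≤ 4.59 kΩ will meet the spec.)

R_th ≤ 4.59 kΩ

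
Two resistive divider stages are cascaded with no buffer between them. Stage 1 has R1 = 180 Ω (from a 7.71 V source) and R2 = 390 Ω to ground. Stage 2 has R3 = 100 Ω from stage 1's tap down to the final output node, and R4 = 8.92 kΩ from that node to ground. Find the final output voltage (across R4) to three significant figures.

V_out ≈ 5.15 V

Stage 2 presents R3+R4 = 9020 Ω as a load on stage 1's tap.
Stage 1's lower leg becomes R2‖(R3+R4) = 373.8 Ω, so V_mid = 7.71 × 373.8/553.8 = 5.204 V.
Stage 2 is itself unloaded: V_out = V_mid × R4/(R3+R4) = 5.204 × 8920/9020 = 5.15 V.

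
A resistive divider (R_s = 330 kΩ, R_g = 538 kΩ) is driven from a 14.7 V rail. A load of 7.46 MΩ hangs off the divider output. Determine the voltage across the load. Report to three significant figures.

The load sits in parallel with R_g: R_g‖R_L = (538 × 7460) / (538 + 7460) = 501.8 kΩ.
V_out = 14.7 × 501.8 / (330 + 501.8) = 14.7 × 501.8/831.8 = 8.87 V.

V_out ≈ 8.87 V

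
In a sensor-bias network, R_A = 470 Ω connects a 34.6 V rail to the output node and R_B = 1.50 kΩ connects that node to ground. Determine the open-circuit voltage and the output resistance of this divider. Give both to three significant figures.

V_th = 26.3 V, R_th = 358 Ω

V_th is the open-circuit tap voltage: 34.6 × 1500/(470 + 1500) = 26.3 V.
With the supply zeroed, R_A and R_B appear in parallel from the tap: R_th = R_A‖R_B = (470 × 1500)/1970 = 358 Ω.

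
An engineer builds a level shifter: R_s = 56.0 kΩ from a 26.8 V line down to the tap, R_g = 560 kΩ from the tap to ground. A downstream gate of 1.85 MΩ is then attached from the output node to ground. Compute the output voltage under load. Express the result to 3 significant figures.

V_out ≈ 23.7 V

The load sits in parallel with R_g: R_g‖R_L = (560 × 1850) / (560 + 1850) = 429.9 kΩ.
V_out = 26.8 × 429.9 / (56.0 + 429.9) = 26.8 × 429.9/485.9 = 23.7 V.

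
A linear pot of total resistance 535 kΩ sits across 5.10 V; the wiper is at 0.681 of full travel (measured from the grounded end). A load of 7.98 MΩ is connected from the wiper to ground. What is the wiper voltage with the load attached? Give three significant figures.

V ≈ 3.42 V

The wiper splits the pot into (1−α)R = 170.7 kΩ above and αR = 364.3 kΩ below.
Lower section ‖ load = 348.4 kΩ.
V_wiper = 5.10 × 348.4/(170.7 + 348.4) = 3.42 V.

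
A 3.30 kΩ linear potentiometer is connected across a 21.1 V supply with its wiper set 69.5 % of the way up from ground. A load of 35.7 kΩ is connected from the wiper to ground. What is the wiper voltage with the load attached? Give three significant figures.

V ≈ 14.4 V

The wiper splits the pot into (1−α)R = 1.007 kΩ above and αR = 2.293 kΩ below.
Lower section ‖ load = 2.155 kΩ.
V_wiper = 21.1 × 2.155/(1.007 + 2.155) = 14.4 V.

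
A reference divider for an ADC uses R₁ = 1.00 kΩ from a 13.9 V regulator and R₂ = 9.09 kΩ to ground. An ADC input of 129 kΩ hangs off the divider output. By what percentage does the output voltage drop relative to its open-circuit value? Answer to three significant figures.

0.694 %

The divider's output (Thévenin) resistance is R₁‖R₂ = 0.9009 kΩ.
Fractional drop under load = R_th/(R_th + R_L) = 0.9009 / (0.9009 + 129) = 0.006935.
So the output falls by 0.694 %.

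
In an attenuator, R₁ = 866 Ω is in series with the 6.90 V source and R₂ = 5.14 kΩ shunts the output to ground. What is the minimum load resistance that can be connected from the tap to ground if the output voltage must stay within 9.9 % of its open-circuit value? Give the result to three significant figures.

R_L(min) ≈ 6.75 kΩ

Output resistance R_th = R₁‖R₂ = (866 × 5140)/6006 = 741.1 Ω.
The fractional drop is R_th/(R_th + R_L); requiring this ≤ 0.0990 gives R_L ≥ R_th(1/0.0990 − 1) = 741.1 × 9.101 = 6.75 kΩ.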